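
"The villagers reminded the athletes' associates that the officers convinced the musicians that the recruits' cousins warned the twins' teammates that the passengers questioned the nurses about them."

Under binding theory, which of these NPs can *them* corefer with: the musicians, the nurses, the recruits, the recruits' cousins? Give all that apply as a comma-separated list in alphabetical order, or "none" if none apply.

the musicians, the recruits, the recruits' cousins

*them* is a pronoun; Principle B requires it to be free in its binding domain — the clause headed by 'questioned'.
— the musicians: object of the clause headed by 'convinced'; c-commands the pronoun but lies outside its binding domain — allowed.
— the nurses: object of the clause headed by 'questioned'; c-commands the pronoun within its binding domain — blocked (Principle B).
— the recruits: possessor inside the subject DP of the clause headed by 'warned'; does not c-command the pronoun — Principle B does not apply; allowed.
— the recruits' cousins: subject of the clause headed by 'warned'; c-commands the pronoun but lies outside its binding domain — allowed.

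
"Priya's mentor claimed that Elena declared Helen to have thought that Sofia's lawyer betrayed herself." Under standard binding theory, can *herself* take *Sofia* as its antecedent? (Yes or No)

*herself* is a reflexive; Principle A requires it to be bound within its binding domain — the clause headed by 'betrayed'.
— Sofia: possessor inside the subject DP of the clause headed by 'betrayed'; does not c-command the reflexive — cannot bind it (Principle A).

No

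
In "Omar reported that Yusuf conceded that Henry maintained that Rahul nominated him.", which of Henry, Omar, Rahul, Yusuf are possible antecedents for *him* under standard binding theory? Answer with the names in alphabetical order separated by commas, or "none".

*him* is a pronoun; Principle B requires it to be free in its binding domain — the clause headed by 'nominated'.
— Henry: subject of the clause headed by 'maintained'; c-commands the pronoun but lies outside its binding domain — allowed.
— Omar: subject of the matrix clause; c-commands the pronoun but lies outside its binding domain — allowed.
— Rahul: subject of the clause headed by 'nominated'; c-commands the pronoun within its binding domain — blocked (Principle B).
— Yusuf: subject of the clause headed by 'conceded'; c-commands the pronoun but lies outside its binding domain — allowed.

Henry, Omar, Yusuf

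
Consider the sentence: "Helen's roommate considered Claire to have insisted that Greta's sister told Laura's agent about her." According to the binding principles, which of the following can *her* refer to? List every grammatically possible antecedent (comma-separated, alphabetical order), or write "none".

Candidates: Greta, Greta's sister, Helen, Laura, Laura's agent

*her* is a pronoun; Principle B requires it to be free in its binding domain — the clause headed by 'told'.
— Greta: possessor inside the subject DP of the clause headed by 'told'; does not c-command the pronoun — Principle B does not apply; allowed.
— Greta's sister: subject of the clause headed by 'told'; c-commands the pronoun within its binding domain — blocked (Principle B).
— Helen: possessor inside the subject DP of the matrix clause; does not c-command the pronoun — Principle B does not apply; allowed.
— Laura: possessor inside the object DP of the clause headed by 'told'; does not c-command the pronoun — Principle B does not apply; allowed.
— Laura's agent: object of the clause headed by 'told'; c-commands the pronoun within its binding domain — blocked (Principle B).

Greta, Helen, Laura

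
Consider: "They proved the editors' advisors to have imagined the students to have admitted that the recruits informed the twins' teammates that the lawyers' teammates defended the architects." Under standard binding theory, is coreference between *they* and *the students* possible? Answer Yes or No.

No

*the students* is an R-expression; Principle C requires it to be free (not bound by any c-commanding expression).
— they: subject of the matrix clause; the pronoun c-commands the R-expression — coreference blocked (Principle C).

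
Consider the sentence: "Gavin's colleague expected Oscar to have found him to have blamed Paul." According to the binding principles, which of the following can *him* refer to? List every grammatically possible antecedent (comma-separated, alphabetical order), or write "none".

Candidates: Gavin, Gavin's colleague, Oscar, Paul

*him* is a pronoun; Principle B requires it to be free in its binding domain — the clause headed by 'found'.
— Gavin: possessor inside the subject DP of the matrix clause; does not c-command the pronoun — Principle B does not apply; allowed.
— Gavin's colleague: subject of the matrix clause; c-commands the pronoun but lies outside its binding domain — allowed.
— Oscar: subject of the clause headed by 'found'; c-commands the pronoun within its binding domain — blocked (Principle B).
— Paul: object of the clause headed by 'blamed'; is c-commanded by the pronoun; coreference would bind this R-expression — blocked (Principle C).

Gavin, Gavin's colleague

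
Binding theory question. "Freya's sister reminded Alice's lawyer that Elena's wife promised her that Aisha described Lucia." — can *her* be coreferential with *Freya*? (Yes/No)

*her* is a pronoun; Principle B requires it to be free in its binding domain — the clause headed by 'promised'.
— Freya: possessor inside the subject DP of the matrix clause; does not c-command the pronoun — Principle B does not apply; allowed.

Yes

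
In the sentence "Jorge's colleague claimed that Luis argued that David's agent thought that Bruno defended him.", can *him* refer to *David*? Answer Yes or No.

Yes

*him* is a pronoun; Principle B requires it to be free in its binding domain — the clause headed by 'defended'.
— David: possessor inside the subject DP of the clause headed by 'thought'; does not c-command the pronoun — Principle B does not apply; allowed.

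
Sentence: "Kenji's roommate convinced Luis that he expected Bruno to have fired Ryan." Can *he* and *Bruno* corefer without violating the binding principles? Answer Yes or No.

*Bruno* is an R-expression; Principle C requires it to be free (not bound by any c-commanding expression).
— he: subject of the clause headed by 'expected'; the pronoun c-commands the R-expression — coreference blocked (Principle C).

No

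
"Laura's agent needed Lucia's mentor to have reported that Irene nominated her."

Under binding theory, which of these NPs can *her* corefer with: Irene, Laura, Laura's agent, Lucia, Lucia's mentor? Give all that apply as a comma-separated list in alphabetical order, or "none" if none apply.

*her* is a pronoun; Principle B requires it to be free in its binding domain — the clause headed by 'nominated'.
— Irene: subject of the clause headed by 'nominated'; c-commands the pronoun within its binding domain — blocked (Principle B).
— Laura: possessor inside the subject DP of the matrix clause; does not c-command the pronoun — Principle B does not apply; allowed.
— Laura's agent: subject of the matrix clause; c-commands the pronoun but lies outside its binding domain — allowed.
— Lucia: possessor inside the subject DP of the clause headed by 'reported'; does not c-command the pronoun — Principle B does not apply; allowed.
— Lucia's mentor: subject of the clause headed by 'reported'; c-commands the pronoun but lies outside its binding domain — allowed.

Laura, Laura's agent, Lucia, Lucia's mentor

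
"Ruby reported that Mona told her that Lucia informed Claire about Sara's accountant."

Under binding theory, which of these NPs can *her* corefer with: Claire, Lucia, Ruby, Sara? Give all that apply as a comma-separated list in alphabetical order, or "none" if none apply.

*her* is a pronoun; Principle B requires it to be free in its binding domain — the clause headed by 'told'.
— Claire: object of the clause headed by 'informed'; is c-commanded by the pronoun; coreference would bind this R-expression — blocked (Principle C).
— Lucia: subject of the clause headed by 'informed'; is c-commanded by the pronoun; coreference would bind this R-expression — blocked (Principle C).
— Ruby: subject of the matrix clause; c-commands the pronoun but lies outside its binding domain — allowed.
— Sara: possessor inside the second object DP of the clause headed by 'informed'; is c-commanded by the pronoun; coreference would bind this R-expression — blocked (Principle C).

Ruby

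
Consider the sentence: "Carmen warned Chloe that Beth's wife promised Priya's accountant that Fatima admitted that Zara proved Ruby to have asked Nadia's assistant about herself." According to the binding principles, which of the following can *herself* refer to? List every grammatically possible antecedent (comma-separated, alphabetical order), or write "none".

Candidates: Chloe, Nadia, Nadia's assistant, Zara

Nadia's assistant

*herself* is a reflexive; Principle A requires it to be bound within its binding domain — the clause headed by 'asked'.
— Chloe: object of the matrix clause; c-commands the reflexive but lies outside its binding domain — cannot bind it (Principle A).
— Nadia: possessor inside the object DP of the clause headed by 'asked'; does not c-command the reflexive — cannot bind it (Principle A).
— Nadia's assistant: object of the clause headed by 'asked'; c-commands the reflexive within its binding domain — allowed (Principle A).
— Zara: subject of the clause headed by 'proved'; c-commands the reflexive but lies outside its binding domain — cannot bind it (Principle A).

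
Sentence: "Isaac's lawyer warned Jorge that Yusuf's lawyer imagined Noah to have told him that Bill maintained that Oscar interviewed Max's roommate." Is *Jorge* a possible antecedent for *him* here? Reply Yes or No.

Yes

*him* is a pronoun; Principle B requires it to be free in its binding domain — the clause headed by 'told'.
— Jorge: object of the matrix clause; c-commands the pronoun but lies outside its binding domain — allowed.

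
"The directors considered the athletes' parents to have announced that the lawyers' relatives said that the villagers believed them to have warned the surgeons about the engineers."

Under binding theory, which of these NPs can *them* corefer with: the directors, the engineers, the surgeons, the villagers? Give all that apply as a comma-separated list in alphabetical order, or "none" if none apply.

the directors

*them* is a pronoun; Principle B requires it to be free in its binding domain — the clause headed by 'believed'.
— the directors: subject of the matrix clause; c-commands the pronoun but lies outside its binding domain — allowed.
— the engineers: second object of the clause headed by 'warned'; is c-commanded by the pronoun; coreference would bind this R-expression — blocked (Principle C).
— the surgeons: object of the clause headed by 'warned'; is c-commanded by the pronoun; coreference would bind this R-expression — blocked (Principle C).
— the villagers: subject of the clause headed by 'believed'; c-commands the pronoun within its binding domain — blocked (Principle B).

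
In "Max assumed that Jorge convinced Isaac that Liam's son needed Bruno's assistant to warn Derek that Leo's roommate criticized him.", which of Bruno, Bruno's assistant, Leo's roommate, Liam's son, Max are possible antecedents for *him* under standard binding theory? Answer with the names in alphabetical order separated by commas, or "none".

Bruno, Bruno's assistant, Liam's son, Max

*him* is a pronoun; Principle B requires it to be free in its binding domain — the clause headed by 'criticized'.
— Bruno: possessor inside the subject DP of the clause headed by 'warn'; does not c-command the pronoun — Principle B does not apply; allowed.
— Bruno's assistant: subject of the clause headed by 'warn'; c-commands the pronoun but lies outside its binding domain — allowed.
— Leo's roommate: subject of the clause headed by 'criticized'; c-commands the pronoun within its binding domain — blocked (Principle B).
— Liam's son: subject of the clause headed by 'needed'; c-commands the pronoun but lies outside its binding domain — allowed.
— Max: subject of the matrix clause; c-commands the pronoun but lies outside its binding domain — allowed.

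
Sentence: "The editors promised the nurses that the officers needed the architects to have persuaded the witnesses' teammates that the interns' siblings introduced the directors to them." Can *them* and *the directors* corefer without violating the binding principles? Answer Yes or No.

*the directors* is an R-expression; Principle C requires it to be free (not bound by any c-commanding expression).
— them: second object of the clause headed by 'introduced'; the R-expression locally c-commands the pronoun — coreference blocked (Principle B on the pronoun).

No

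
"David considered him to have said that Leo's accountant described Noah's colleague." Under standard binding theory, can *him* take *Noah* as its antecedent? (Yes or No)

No

*him* is a pronoun; Principle B requires it to be free in its binding domain — the matrix clause.
— Noah: possessor inside the object DP of the clause headed by 'described'; is c-commanded by the pronoun; coreference would bind this R-expression — blocked (Principle C).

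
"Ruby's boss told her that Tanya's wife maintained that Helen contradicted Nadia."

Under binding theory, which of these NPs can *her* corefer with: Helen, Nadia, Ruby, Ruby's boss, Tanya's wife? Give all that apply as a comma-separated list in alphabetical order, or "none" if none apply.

Ruby

*her* is a pronoun; Principle B requires it to be free in its binding domain — the matrix clause.
— Helen: subject of the clause headed by 'contradicted'; is c-commanded by the pronoun; coreference would bind this R-expression — blocked (Principle C).
— Nadia: object of the clause headed by 'contradicted'; is c-commanded by the pronoun; coreference would bind this R-expression — blocked (Principle C).
— Ruby: possessor inside the subject DP of the matrix clause; does not c-command the pronoun — Principle B does not apply; allowed.
— Ruby's boss: subject of the matrix clause; c-commands the pronoun within its binding domain — blocked (Principle B).
— Tanya's wife: subject of the clause headed by 'maintained'; is c-commanded by the pronoun; coreference would bind this R-expression — blocked (Principle C).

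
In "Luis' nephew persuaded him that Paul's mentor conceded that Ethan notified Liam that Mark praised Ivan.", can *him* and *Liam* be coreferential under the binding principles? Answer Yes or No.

No

*Liam* is an R-expression; Principle C requires it to be free (not bound by any c-commanding expression).
— him: object of the matrix clause; the pronoun c-commands the R-expression — coreference blocked (Principle C).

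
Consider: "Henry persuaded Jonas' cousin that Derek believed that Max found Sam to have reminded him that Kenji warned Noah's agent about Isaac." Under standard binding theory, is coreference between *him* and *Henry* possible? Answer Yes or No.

*Henry* is an R-expression; Principle C requires it to be free (not bound by any c-commanding expression).
— him: object of the clause headed by 'reminded'; the pronoun does not c-command the R-expression — coreference allowed.

Yes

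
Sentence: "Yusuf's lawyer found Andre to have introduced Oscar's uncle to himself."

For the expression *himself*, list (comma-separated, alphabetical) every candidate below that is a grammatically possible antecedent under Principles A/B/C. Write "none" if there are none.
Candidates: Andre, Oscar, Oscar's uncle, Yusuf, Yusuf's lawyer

*himself* is a reflexive; Principle A requires it to be bound within its binding domain — the clause headed by 'introduced'.
— Andre: subject of the clause headed by 'introduced'; c-commands the reflexive within its binding domain — allowed (Principle A).
— Oscar: possessor inside the object DP of the clause headed by 'introduced'; does not c-command the reflexive — cannot bind it (Principle A).
— Oscar's uncle: object of the clause headed by 'introduced'; c-commands the reflexive within its binding domain — allowed (Principle A).
— Yusuf: possessor inside the subject DP of the matrix clause; does not c-command the reflexive — cannot bind it (Principle A).
— Yusuf's lawyer: subject of the matrix clause; c-commands the reflexive but lies outside its binding domain — cannot bind it (Principle A).

Andre, Oscar's uncle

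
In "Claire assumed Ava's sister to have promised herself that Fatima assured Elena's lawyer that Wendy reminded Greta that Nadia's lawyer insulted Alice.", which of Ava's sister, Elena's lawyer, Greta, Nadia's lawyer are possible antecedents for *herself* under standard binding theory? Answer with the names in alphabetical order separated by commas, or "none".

*herself* is a reflexive; Principle A requires it to be bound within its binding domain — the clause headed by 'promised'.
— Ava's sister: subject of the clause headed by 'promised'; c-commands the reflexive within its binding domain — allowed (Principle A).
— Elena's lawyer: object of the clause headed by 'assured'; does not c-command the reflexive — cannot bind it (Principle A).
— Greta: object of the clause headed by 'reminded'; does not c-command the reflexive — cannot bind it (Principle A).
— Nadia's lawyer: subject of the clause headed by 'insulted'; does not c-command the reflexive — cannot bind it (Principle A).

Ava's sister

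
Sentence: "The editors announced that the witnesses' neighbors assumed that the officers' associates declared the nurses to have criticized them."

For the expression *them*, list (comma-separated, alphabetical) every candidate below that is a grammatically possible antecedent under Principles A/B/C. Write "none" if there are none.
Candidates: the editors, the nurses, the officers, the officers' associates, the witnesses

*them* is a pronoun; Principle B requires it to be free in its binding domain — the clause headed by 'criticized'.
— the editors: subject of the matrix clause; c-commands the pronoun but lies outside its binding domain — allowed.
— the nurses: subject of the clause headed by 'criticized'; c-commands the pronoun within its binding domain — blocked (Principle B).
— the officers: possessor inside the subject DP of the clause headed by 'declared'; does not c-command the pronoun — Principle B does not apply; allowed.
— the officers' associates: subject of the clause headed by 'declared'; c-commands the pronoun but lies outside its binding domain — allowed.
— the witnesses: possessor inside the subject DP of the clause headed by 'assumed'; does not c-command the pronoun — Principle B does not apply; allowed.

the editors, the officers, the officers' associates, the witnesses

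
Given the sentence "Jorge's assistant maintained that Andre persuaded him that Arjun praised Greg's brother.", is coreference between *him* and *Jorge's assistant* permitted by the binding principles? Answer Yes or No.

*him* is a pronoun; Principle B requires it to be free in its binding domain — the clause headed by 'persuaded'.
— Jorge's assistant: subject of the matrix clause; c-commands the pronoun but lies outside its binding domain — allowed.

Yes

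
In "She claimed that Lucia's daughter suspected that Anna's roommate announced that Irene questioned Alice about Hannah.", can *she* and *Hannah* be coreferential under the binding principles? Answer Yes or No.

No

*Hannah* is an R-expression; Principle C requires it to be free (not bound by any c-commanding expression).
— she: subject of the matrix clause; the pronoun c-commands the R-expression — coreference blocked (Principle C).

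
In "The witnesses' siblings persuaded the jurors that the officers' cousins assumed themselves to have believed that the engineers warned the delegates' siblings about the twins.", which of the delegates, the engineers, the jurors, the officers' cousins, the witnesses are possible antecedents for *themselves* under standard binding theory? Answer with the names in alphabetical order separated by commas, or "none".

*themselves* is a reflexive; Principle A requires it to be bound within its binding domain — the clause headed by 'assumed'.
— the delegates: possessor inside the object DP of the clause headed by 'warned'; does not c-command the reflexive — cannot bind it (Principle A).
— the engineers: subject of the clause headed by 'warned'; does not c-command the reflexive — cannot bind it (Principle A).
— the jurors: object of the matrix clause; c-commands the reflexive but lies outside its binding domain — cannot bind it (Principle A).
— the officers' cousins: subject of the clause headed by 'assumed'; c-commands the reflexive within its binding domain — allowed (Principle A).
— the witnesses: possessor inside the subject DP of the matrix clause; does not c-command the reflexive — cannot bind it (Principle A).

the officers' cousins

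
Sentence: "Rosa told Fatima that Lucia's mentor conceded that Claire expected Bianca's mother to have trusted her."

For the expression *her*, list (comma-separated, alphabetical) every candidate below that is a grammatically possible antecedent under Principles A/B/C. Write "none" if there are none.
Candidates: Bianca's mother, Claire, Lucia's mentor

Claire, Lucia's mentor

*her* is a pronoun; Principle B requires it to be free in its binding domain — the clause headed by 'trusted'.
— Bianca's mother: subject of the clause headed by 'trusted'; c-commands the pronoun within its binding domain — blocked (Principle B).
— Claire: subject of the clause headed by 'expected'; c-commands the pronoun but lies outside its binding domain — allowed.
— Lucia's mentor: subject of the clause headed by 'conceded'; c-commands the pronoun but lies outside its binding domain — allowed.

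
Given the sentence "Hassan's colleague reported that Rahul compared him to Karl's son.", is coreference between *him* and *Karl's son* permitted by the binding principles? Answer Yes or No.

No

*him* is a pronoun; Principle B requires it to be free in its binding domain — the clause headed by 'compared'.
— Karl's son: second object of the clause headed by 'compared'; is c-commanded by the pronoun; coreference would bind this R-expression — blocked (Principle C).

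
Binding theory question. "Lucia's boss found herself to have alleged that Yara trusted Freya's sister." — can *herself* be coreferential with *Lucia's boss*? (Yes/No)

*herself* is a reflexive; Principle A requires it to be bound within its binding domain — the matrix clause.
— Lucia's boss: subject of the matrix clause; c-commands the reflexive within its binding domain — allowed (Principle A).

Yes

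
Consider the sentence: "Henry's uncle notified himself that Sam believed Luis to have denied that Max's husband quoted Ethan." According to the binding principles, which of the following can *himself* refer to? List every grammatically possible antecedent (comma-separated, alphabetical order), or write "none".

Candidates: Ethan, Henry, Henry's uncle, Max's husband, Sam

*himself* is a reflexive; Principle A requires it to be bound within its binding domain — the matrix clause.
— Ethan: object of the clause headed by 'quoted'; does not c-command the reflexive — cannot bind it (Principle A).
— Henry: possessor inside the subject DP of the matrix clause; does not c-command the reflexive — cannot bind it (Principle A).
— Henry's uncle: subject of the matrix clause; c-commands the reflexive within its binding domain — allowed (Principle A).
— Max's husband: subject of the clause headed by 'quoted'; does not c-command the reflexive — cannot bind it (Principle A).
— Sam: subject of the clause headed by 'believed'; does not c-command the reflexive — cannot bind it (Principle A).

Henry's uncle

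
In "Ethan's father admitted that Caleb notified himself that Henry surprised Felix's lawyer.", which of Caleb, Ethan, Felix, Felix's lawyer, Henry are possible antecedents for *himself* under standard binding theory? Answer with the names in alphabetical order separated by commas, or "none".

Caleb

*himself* is a reflexive; Principle A requires it to be bound within its binding domain — the clause headed by 'notified'.
— Caleb: subject of the clause headed by 'notified'; c-commands the reflexive within its binding domain — allowed (Principle A).
— Ethan: possessor inside the subject DP of the matrix clause; does not c-command the reflexive — cannot bind it (Principle A).
— Felix: possessor inside the object DP of the clause headed by 'surprised'; does not c-command the reflexive — cannot bind it (Principle A).
— Felix's lawyer: object of the clause headed by 'surprised'; does not c-command the reflexive — cannot bind it (Principle A).
— Henry: subject of the clause headed by 'surprised'; does not c-command the reflexive — cannot bind it (Principle A).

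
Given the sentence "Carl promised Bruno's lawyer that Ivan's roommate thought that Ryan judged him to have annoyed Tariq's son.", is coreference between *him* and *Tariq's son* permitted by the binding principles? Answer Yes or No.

No

*him* is a pronoun; Principle B requires it to be free in its binding domain — the clause headed by 'judged'.
— Tariq's son: object of the clause headed by 'annoyed'; is c-commanded by the pronoun; coreference would bind this R-expression — blocked (Principle C).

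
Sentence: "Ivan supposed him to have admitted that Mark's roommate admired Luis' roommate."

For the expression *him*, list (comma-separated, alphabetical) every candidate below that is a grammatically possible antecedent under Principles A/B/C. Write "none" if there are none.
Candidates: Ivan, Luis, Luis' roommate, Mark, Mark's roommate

none

*him* is a pronoun; Principle B requires it to be free in its binding domain — the matrix clause.
— Ivan: subject of the matrix clause; c-commands the pronoun within its binding domain — blocked (Principle B).
— Luis: possessor inside the object DP of the clause headed by 'admired'; is c-commanded by the pronoun; coreference would bind this R-expression — blocked (Principle C).
— Luis' roommate: object of the clause headed by 'admired'; is c-commanded by the pronoun; coreference would bind this R-expression — blocked (Principle C).
— Mark: possessor inside the subject DP of the clause headed by 'admired'; is c-commanded by the pronoun; coreference would bind this R-expression — blocked (Principle C).
— Mark's roommate: subject of the clause headed by 'admired'; is c-commanded by the pronoun; coreference would bind this R-expression — blocked (Principle C).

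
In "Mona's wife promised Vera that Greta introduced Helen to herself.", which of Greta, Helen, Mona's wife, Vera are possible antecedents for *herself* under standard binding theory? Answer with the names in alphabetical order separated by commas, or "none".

Greta, Helen

*herself* is a reflexive; Principle A requires it to be bound within its binding domain — the clause headed by 'introduced'.
— Greta: subject of the clause headed by 'introduced'; c-commands the reflexive within its binding domain — allowed (Principle A).
— Helen: object of the clause headed by 'introduced'; c-commands the reflexive within its binding domain — allowed (Principle A).
— Mona's wife: subject of the matrix clause; c-commands the reflexive but lies outside its binding domain — cannot bind it (Principle A).
— Vera: object of the matrix clause; c-commands the reflexive but lies outside its binding domain — cannot bind it (Principle A).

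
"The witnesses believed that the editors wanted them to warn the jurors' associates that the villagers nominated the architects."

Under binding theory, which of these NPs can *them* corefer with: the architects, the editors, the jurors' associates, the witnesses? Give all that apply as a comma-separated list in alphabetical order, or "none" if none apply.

*them* is a pronoun; Principle B requires it to be free in its binding domain — the clause headed by 'wanted'.
— the architects: object of the clause headed by 'nominated'; is c-commanded by the pronoun; coreference would bind this R-expression — blocked (Principle C).
— the editors: subject of the clause headed by 'wanted'; c-commands the pronoun within its binding domain — blocked (Principle B).
— the jurors' associates: object of the clause headed by 'warn'; is c-commanded by the pronoun; coreference would bind this R-expression — blocked (Principle C).
— the witnesses: subject of the matrix clause; c-commands the pronoun but lies outside its binding domain — allowed.

the witnesses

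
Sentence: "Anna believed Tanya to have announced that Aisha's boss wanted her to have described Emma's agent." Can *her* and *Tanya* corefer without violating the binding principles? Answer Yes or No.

*Tanya* is an R-expression; Principle C requires it to be free (not bound by any c-commanding expression).
— her: subject of the clause headed by 'described'; the pronoun does not c-command the R-expression — coreference allowed.

Yes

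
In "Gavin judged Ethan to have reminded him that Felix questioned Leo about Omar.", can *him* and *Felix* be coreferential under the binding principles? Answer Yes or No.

*Felix* is an R-expression; Principle C requires it to be free (not bound by any c-commanding expression).
— him: object of the clause headed by 'reminded'; the pronoun c-commands the R-expression — coreference blocked (Principle C).

No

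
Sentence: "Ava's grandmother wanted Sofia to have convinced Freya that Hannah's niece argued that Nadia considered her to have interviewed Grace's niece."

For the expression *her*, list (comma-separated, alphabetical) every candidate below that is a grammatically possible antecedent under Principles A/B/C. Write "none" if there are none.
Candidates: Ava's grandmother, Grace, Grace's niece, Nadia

*her* is a pronoun; Principle B requires it to be free in its binding domain — the clause headed by 'considered'.
— Ava's grandmother: subject of the matrix clause; c-commands the pronoun but lies outside its binding domain — allowed.
— Grace: possessor inside the object DP of the clause headed by 'interviewed'; is c-commanded by the pronoun; coreference would bind this R-expression — blocked (Principle C).
— Grace's niece: object of the clause headed by 'interviewed'; is c-commanded by the pronoun; coreference would bind this R-expression — blocked (Principle C).
— Nadia: subject of the clause headed by 'considered'; c-commands the pronoun within its binding domain — blocked (Principle B).

Ava's grandmother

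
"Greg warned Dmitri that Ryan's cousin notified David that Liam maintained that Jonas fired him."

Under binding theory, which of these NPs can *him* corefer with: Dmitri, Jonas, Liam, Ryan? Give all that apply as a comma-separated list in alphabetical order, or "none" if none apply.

*him* is a pronoun; Principle B requires it to be free in its binding domain — the clause headed by 'fired'.
— Dmitri: object of the matrix clause; c-commands the pronoun but lies outside its binding domain — allowed.
— Jonas: subject of the clause headed by 'fired'; c-commands the pronoun within its binding domain — blocked (Principle B).
— Liam: subject of the clause headed by 'maintained'; c-commands the pronoun but lies outside its binding domain — allowed.
— Ryan: possessor inside the subject DP of the clause headed by 'notified'; does not c-command the pronoun — Principle B does not apply; allowed.

Dmitri, Liam, Ryan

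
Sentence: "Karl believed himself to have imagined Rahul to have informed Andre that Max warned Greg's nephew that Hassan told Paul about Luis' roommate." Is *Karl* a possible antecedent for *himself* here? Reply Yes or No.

Yes

*himself* is a reflexive; Principle A requires it to be bound within its binding domain — the matrix clause.
— Karl: subject of the matrix clause; c-commands the reflexive within its binding domain — allowed (Principle A).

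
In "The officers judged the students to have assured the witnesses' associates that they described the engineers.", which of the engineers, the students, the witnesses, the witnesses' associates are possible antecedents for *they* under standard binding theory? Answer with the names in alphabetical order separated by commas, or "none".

*they* is a pronoun; Principle B requires it to be free in its binding domain — the clause headed by 'described'.
— the engineers: object of the clause headed by 'described'; is c-commanded by the pronoun; coreference would bind this R-expression — blocked (Principle C).
— the students: subject of the clause headed by 'assured'; c-commands the pronoun but lies outside its binding domain — allowed.
— the witnesses: possessor inside the object DP of the clause headed by 'assured'; does not c-command the pronoun — Principle B does not apply; allowed.
— the witnesses' associates: object of the clause headed by 'assured'; c-commands the pronoun but lies outside its binding domain — allowed.

the students, the witnesses, the witnesses' associates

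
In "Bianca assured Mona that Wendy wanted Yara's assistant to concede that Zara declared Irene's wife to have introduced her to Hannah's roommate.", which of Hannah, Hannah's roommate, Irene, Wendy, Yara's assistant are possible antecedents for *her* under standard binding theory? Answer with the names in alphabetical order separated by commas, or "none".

*her* is a pronoun; Principle B requires it to be free in its binding domain — the clause headed by 'introduced'.
— Hannah: possessor inside the second object DP of the clause headed by 'introduced'; is c-commanded by the pronoun; coreference would bind this R-expression — blocked (Principle C).
— Hannah's roommate: second object of the clause headed by 'introduced'; is c-commanded by the pronoun; coreference would bind this R-expression — blocked (Principle C).
— Irene: possessor inside the subject DP of the clause headed by 'introduced'; does not c-command the pronoun — Principle B does not apply; allowed.
— Wendy: subject of the clause headed by 'wanted'; c-commands the pronoun but lies outside its binding domain — allowed.
— Yara's assistant: subject of the clause headed by 'concede'; c-commands the pronoun but lies outside its binding domain — allowed.

Irene, Wendy, Yara's assistant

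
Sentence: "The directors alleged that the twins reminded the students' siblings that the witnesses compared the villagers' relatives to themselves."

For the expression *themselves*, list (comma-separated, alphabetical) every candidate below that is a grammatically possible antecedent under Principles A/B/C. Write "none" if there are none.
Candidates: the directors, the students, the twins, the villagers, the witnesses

*themselves* is a reflexive; Principle A requires it to be bound within its binding domain — the clause headed by 'compared'.
— the directors: subject of the matrix clause; c-commands the reflexive but lies outside its binding domain — cannot bind it (Principle A).
— the students: possessor inside the object DP of the clause headed by 'reminded'; does not c-command the reflexive — cannot bind it (Principle A).
— the twins: subject of the clause headed by 'reminded'; c-commands the reflexive but lies outside its binding domain — cannot bind it (Principle A).
— the villagers: possessor inside the object DP of the clause headed by 'compared'; does not c-command the reflexive — cannot bind it (Principle A).
— the witnesses: subject of the clause headed by 'compared'; c-commands the reflexive within its binding domain — allowed (Principle A).

the witnesses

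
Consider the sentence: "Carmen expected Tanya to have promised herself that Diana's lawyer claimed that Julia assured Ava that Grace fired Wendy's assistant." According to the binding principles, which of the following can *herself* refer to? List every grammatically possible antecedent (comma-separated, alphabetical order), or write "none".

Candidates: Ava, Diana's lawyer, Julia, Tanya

Tanya

*herself* is a reflexive; Principle A requires it to be bound within its binding domain — the clause headed by 'promised'.
— Ava: object of the clause headed by 'assured'; does not c-command the reflexive — cannot bind it (Principle A).
— Diana's lawyer: subject of the clause headed by 'claimed'; does not c-command the reflexive — cannot bind it (Principle A).
— Julia: subject of the clause headed by 'assured'; does not c-command the reflexive — cannot bind it (Principle A).
— Tanya: subject of the clause headed by 'promised'; c-commands the reflexive within its binding domain — allowed (Principle A).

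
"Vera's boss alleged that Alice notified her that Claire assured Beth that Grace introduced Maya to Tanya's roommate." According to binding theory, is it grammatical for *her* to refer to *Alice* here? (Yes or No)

No

*Alice* is an R-expression; Principle C requires it to be free (not bound by any c-commanding expression).
— her: object of the clause headed by 'notified'; the R-expression locally c-commands the pronoun — coreference blocked (Principle B on the pronoun).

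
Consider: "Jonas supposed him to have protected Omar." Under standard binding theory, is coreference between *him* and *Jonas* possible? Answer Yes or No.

*Jonas* is an R-expression; Principle C requires it to be free (not bound by any c-commanding expression).
— him: subject of the clause headed by 'protected'; the R-expression locally c-commands the pronoun — coreference blocked (Principle B on the pronoun).

No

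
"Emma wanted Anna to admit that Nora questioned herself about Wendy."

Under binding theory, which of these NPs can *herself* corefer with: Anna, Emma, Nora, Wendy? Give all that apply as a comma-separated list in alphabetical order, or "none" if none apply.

*herself* is a reflexive; Principle A requires it to be bound within its binding domain — the clause headed by 'questioned'.
— Anna: subject of the clause headed by 'admit'; c-commands the reflexive but lies outside its binding domain — cannot bind it (Principle A).
— Emma: subject of the matrix clause; c-commands the reflexive but lies outside its binding domain — cannot bind it (Principle A).
— Nora: subject of the clause headed by 'questioned'; c-commands the reflexive within its binding domain — allowed (Principle A).
— Wendy: second object of the clause headed by 'questioned'; does not c-command the reflexive — cannot bind it (Principle A).

Nora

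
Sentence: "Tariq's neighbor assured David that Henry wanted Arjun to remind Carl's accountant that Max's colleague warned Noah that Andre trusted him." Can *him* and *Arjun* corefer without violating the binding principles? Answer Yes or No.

*Arjun* is an R-expression; Principle C requires it to be free (not bound by any c-commanding expression).
— him: object of the clause headed by 'trusted'; the pronoun does not c-command the R-expression — coreference allowed.

Yes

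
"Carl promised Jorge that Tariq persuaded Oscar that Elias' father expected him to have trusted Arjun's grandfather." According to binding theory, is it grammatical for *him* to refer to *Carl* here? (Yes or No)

*Carl* is an R-expression; Principle C requires it to be free (not bound by any c-commanding expression).
— him: subject of the clause headed by 'trusted'; the pronoun does not c-command the R-expression — coreference allowed.

Yes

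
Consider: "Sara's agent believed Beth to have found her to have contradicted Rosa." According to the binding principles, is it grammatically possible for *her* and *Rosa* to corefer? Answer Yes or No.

No

*her* is a pronoun; Principle B requires it to be free in its binding domain — the clause headed by 'found'.
— Rosa: object of the clause headed by 'contradicted'; is c-commanded by the pronoun; coreference would bind this R-expression — blocked (Principle C).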